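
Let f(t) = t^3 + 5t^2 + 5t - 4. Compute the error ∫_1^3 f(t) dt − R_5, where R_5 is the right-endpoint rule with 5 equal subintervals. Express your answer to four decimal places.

-15.7867

Exact integral: ∫_1^3 f(t) dt ≈ 75.333333.
R_5 = 91.12.
Error ≈ 75.333333 − 91.12 ≈ -15.7867.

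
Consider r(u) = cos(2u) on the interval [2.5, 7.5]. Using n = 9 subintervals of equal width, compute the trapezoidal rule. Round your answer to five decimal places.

Δu = (7.5 − 2.5)/9 = 5/9.
r(2.5) ≈ 0.28366, r(55/18) ≈ 0.98523, r(65/18) ≈ 0.59057, r(25/6) ≈ -0.46120, r(85/18) ≈ -0.99981, r(95/18) ≈ -0.42596, r(35/6) ≈ 0.62184, r(115/18) ≈ 0.97774, r(125/18) ≈ 0.24574, r(7.5) ≈ -0.75969.
T_9 = (Δu/2)·[r(u_0) + 2r(u_1) + ... + 2r(u_{8}) + r(u_9)].
Sum ≈ 0.72007.

0.72007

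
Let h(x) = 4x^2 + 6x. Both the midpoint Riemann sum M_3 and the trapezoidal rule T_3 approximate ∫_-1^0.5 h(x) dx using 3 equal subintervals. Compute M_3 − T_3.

M_3 = -0.875.
T_3 = -0.5.
M_3 − T_3 = -0.375.

-0.375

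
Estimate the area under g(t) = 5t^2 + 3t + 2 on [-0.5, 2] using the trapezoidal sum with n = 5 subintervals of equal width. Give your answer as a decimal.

24.6875

Δt = (2 − (-0.5))/5 = 0.5.
g(-0.5) = 1.75, g(0) = 2, g(0.5) = 4.75, g(1) = 10, g(1.5) = 17.75, g(2) = 28.
T_5 = (Δt/2)·[g(t_0) + 2g(t_1) + ... + 2g(t_{4}) + g(t_5)].
Sum = 24.6875.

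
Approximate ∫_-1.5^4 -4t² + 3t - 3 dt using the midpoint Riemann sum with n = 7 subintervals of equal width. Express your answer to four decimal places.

Δt = (4 − (-1.5))/7 = 11/14.
Midpoints: -31/28, -9/28, 13/28, 1.25, 57/28, 79/28, 101/28.
f(-31/28) = -550/49, f(-9/28) = -429/98, f(13/28) = -121/49, f(1.25) = -5.5, f(57/28) = -660/49, f(79/28) = -2585/98, f(101/28) = -2167/49.
Sum = Δt · [f(-31/28) + f(-9/28) + f(13/28) + ...].
Sum ≈ -84.5765.

-84.5765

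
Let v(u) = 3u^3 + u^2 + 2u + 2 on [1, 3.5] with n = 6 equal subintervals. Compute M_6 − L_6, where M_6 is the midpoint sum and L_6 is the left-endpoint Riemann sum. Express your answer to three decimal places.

M_6 ≈ 141.23662.
L_6 ≈ 113.98510.
M_6 − L_6 ≈ 27.252.

27.252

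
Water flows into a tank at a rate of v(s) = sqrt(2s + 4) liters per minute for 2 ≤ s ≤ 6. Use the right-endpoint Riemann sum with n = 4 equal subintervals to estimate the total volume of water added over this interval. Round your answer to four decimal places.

Δs = (6 − 2)/4 = 1.
Right endpoints: 3, 4, 5, 6.
v(3) ≈ 3.1623, v(4) ≈ 3.4641, v(5) ≈ 3.7417, v(6) ≈ 4.0000.
Sum = Δs · [v(3) + v(4) + v(5) + v(6)].
Sum ≈ 14.3680.

14.3680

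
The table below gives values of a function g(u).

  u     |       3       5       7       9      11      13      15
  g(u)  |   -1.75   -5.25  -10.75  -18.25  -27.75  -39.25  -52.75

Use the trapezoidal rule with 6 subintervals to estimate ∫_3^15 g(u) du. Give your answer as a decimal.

-257

Δu = 2.
T_6 = (2/2)·[(-1.75) + 2·(-5.25) + 2·(-10.75) + 2·(-18.25) + 2·(-27.75) + 2·(-39.25) + (-52.75)] = -257.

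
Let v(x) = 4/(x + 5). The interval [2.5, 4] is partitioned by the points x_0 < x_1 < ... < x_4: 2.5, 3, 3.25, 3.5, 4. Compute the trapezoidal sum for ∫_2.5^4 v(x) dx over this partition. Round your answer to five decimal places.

0.72963

Subinterval widths: 0.5, 0.25, 0.25, 0.5.
v(2.5) = 8/15, v(3) = 0.5, v(3.25) = 16/33, v(3.5) = 8/17, v(4) = 4/9.
On each subinterval the trapezoid contributes (Δx_i/2)·[v(x_{i-1}) + v(x_i)].
Sum ≈ 0.72963.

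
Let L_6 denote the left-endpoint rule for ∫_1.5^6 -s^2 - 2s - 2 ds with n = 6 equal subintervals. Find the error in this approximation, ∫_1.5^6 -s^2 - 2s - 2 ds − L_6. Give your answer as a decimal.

Exact integral: ∫_1.5^6 f(s) ds = -113.625.
L_6 = -98.015625.
Error = -113.625 − (-98.015625) = -15.609375.

-15.609375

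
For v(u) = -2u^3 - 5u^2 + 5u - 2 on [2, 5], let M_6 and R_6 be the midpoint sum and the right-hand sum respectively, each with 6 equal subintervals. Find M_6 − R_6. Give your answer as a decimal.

M_6 = -451.375.
R_6 = -537.25.
M_6 − R_6 = 85.875.

85.875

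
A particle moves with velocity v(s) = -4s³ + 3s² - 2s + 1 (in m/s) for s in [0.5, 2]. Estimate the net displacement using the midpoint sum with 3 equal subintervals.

Δs = (2 − 0.5)/3 = 0.5.
Midpoints: 0.75, 1.25, 1.75.
v(0.75) = -0.5, v(1.25) = -4.625, v(1.75) = -14.75.
Sum = Δs · [v(0.75) + v(1.25) + v(1.75)].
Sum = -9.9375.

-9.9375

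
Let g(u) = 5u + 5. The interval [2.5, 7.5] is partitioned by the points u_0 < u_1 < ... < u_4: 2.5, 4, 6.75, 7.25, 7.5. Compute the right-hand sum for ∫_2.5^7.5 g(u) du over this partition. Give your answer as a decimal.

Subinterval widths: 1.5, 2.75, 0.5, 0.25.
Right endpoints: 4, 6.75, 7.25, 7.5.
g(4) = 25, g(6.75) = 38.75, g(7.25) = 41.25, g(7.5) = 42.5.
Sum = Σ Δu_i · g(u_i).
Sum = 175.3125.

175.3125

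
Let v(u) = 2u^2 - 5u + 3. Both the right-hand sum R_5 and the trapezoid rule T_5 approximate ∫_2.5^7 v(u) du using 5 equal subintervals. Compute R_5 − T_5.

28.35

R_5 = 154.44.
T_5 = 126.09.
R_5 − T_5 = 28.35.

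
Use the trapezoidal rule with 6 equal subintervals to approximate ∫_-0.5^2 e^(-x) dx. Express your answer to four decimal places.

Δx = (2 − (-0.5))/6 = 5/12.
f(-0.5) ≈ 1.6487, f(-1/12) ≈ 1.0869, f(1/3) ≈ 0.7165, f(0.75) ≈ 0.4724, f(7/6) ≈ 0.3114, f(19/12) ≈ 0.2053, f(2) ≈ 0.1353.
T_6 = (Δx/2)·[f(x_0) + 2f(x_1) + ... + 2f(x_{5}) + f(x_6)].
Sum ≈ 1.5352.

1.5352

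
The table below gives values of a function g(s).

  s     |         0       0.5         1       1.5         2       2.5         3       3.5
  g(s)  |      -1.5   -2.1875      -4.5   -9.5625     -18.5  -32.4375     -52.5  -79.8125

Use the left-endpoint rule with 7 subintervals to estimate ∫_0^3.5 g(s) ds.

Δs = 0.5.
Sum = 0.5·[(-1.5) + (-2.1875) + (-4.5) + (-9.5625) + (-18.5) + (-32.4375) + (-52.5)] = -60.59375.

-60.59375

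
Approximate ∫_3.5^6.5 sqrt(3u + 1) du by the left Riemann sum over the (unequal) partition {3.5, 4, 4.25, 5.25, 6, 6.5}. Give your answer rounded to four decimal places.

Subinterval widths: 0.5, 0.25, 1, 0.75, 0.5.
Left endpoints: 3.5, 4, 4.25, 5.25, 6.
f(3.5) ≈ 3.3912, f(4) ≈ 3.6056, f(4.25) ≈ 3.7081, f(5.25) ≈ 4.0927, f(6) ≈ 4.3589.
Sum = Σ Δu_i · f(u_i).
Sum ≈ 11.5540.

11.5540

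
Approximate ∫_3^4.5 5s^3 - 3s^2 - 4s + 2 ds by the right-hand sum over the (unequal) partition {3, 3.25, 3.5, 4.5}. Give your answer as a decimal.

452.51953125

Subinterval widths: 0.25, 0.25, 1.
Right endpoints: 3.25, 3.5, 4.5.
f(3.25) = 128.953125, f(3.5) = 165.625, f(4.5) = 378.875.
Sum = Σ Δs_i · f(s_i).
Sum = 452.51953125.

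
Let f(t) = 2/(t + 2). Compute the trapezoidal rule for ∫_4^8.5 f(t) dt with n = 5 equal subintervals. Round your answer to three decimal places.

1.122

Δt = (8.5 − 4)/5 = 0.9.
f(4) = 1/3, f(4.9) = 20/69, f(5.8) = 10/39, f(6.7) = 20/87, f(7.6) = 5/24, f(8.5) = 4/21.
T_5 = (Δt/2)·[f(t_0) + 2f(t_1) + ... + 2f(t_{4}) + f(t_5)].
Sum ≈ 1.122.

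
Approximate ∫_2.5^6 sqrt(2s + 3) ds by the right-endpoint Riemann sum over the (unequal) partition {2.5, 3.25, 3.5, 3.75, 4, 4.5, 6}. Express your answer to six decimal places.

Subinterval widths: 0.75, 0.25, 0.25, 0.25, 0.5, 1.5.
Right endpoints: 3.25, 3.5, 3.75, 4, 4.5, 6.
f(3.25) ≈ 3.082207, f(3.5) ≈ 3.162278, f(3.75) ≈ 3.240370, f(4) ≈ 3.316625, f(4.5) ≈ 3.464102, f(6) ≈ 3.872983.
Sum = Σ Δs_i · f(s_i).
Sum ≈ 12.282999.

12.282999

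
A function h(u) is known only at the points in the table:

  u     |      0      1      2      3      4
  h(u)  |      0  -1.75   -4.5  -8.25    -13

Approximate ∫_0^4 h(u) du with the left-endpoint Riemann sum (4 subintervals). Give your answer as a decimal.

-14.5

Δu = 1.
Sum = 1·[0 + (-1.75) + (-4.5) + (-8.25)] = -14.5.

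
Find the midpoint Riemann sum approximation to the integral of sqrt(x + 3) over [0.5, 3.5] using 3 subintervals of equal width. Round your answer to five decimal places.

6.68556

Δx = (3.5 − 0.5)/3 = 1.
Midpoints: 1, 2, 3.
f(1) ≈ 2.00000, f(2) ≈ 2.23607, f(3) ≈ 2.44949.
Sum = Δx · [f(1) + f(2) + f(3)].
Sum ≈ 6.68556.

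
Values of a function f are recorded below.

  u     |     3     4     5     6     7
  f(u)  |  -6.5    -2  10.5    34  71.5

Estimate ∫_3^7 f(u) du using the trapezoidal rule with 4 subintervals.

Δu = 1.
T_4 = (1/2)·[(-6.5) + 2·(-2) + 2·10.5 + 2·34 + 71.5] = 75.

75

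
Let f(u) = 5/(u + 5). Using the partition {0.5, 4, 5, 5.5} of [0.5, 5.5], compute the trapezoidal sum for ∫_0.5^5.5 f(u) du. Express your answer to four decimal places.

3.3350

Subinterval widths: 3.5, 1, 0.5.
f(0.5) = 10/11, f(4) = 5/9, f(5) = 0.5, f(5.5) = 10/21.
On each subinterval the trapezoid contributes (Δu_i/2)·[f(u_{i-1}) + f(u_i)].
Sum ≈ 3.3350.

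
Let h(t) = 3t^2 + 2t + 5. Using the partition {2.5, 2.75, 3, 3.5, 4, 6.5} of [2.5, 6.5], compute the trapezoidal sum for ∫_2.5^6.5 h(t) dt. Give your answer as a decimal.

322.953125

Subinterval widths: 0.25, 0.25, 0.5, 0.5, 2.5.
h(2.5) = 28.75, h(2.75) = 33.1875, h(3) = 38, h(3.5) = 48.75, h(4) = 61, h(6.5) = 144.75.
On each subinterval the trapezoid contributes (Δt_i/2)·[h(t_{i-1}) + h(t_i)].
Sum = 322.953125.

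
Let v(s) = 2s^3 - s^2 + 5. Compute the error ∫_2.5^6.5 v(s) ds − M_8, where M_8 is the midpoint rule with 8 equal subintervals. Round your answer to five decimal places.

Exact integral: ∫_2.5^6.5 v(s) ds ≈ 806.6666667.
M_8 = 804.5.
Error ≈ 806.6666667 − 804.5 ≈ 2.16667.

2.16667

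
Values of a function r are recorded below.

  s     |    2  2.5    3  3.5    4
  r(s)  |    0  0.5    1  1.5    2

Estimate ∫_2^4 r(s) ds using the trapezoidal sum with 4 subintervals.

Δs = 0.5.
T_4 = (0.5/2)·[0 + 2·0.5 + 2·1 + 2·1.5 + 2] = 2.

2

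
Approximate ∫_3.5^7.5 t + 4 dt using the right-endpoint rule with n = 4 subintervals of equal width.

Δt = (7.5 − 3.5)/4 = 1.
Right endpoints: 4.5, 5.5, 6.5, 7.5.
f(4.5) = 8.5, f(5.5) = 9.5, f(6.5) = 10.5, f(7.5) = 11.5.
Sum = Δt · [f(4.5) + f(5.5) + f(6.5) + f(7.5)].
Sum = 40.

40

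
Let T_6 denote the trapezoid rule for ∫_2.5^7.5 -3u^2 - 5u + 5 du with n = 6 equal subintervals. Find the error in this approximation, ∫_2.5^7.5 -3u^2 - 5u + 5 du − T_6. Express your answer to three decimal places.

Exact integral: ∫_2.5^7.5 f(u) du = -506.25.
T_6 ≈ -507.98611.
Error ≈ -506.25 − (-507.98611) ≈ 1.736.

1.736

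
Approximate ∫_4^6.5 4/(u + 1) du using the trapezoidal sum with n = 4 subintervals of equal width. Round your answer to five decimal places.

Δu = (6.5 − 4)/4 = 0.625.
f(4) = 0.8, f(4.625) = 32/45, f(5.25) = 0.64, f(5.875) = 32/55, f(6.5) = 8/15.
T_4 = (Δu/2)·[f(u_0) + 2f(u_1) + 2f(u_2) + 2f(u_3) + f(u_4)].
Sum ≈ 1.62475.

1.62475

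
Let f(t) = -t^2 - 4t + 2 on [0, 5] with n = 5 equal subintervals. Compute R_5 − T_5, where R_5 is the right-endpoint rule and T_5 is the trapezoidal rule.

R_5 = -105.
T_5 = -82.5.
R_5 − T_5 = -22.5.

-22.5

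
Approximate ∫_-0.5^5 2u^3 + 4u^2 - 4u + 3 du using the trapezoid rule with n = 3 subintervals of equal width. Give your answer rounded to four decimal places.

Δu = (5 − (-0.5))/3 = 11/6.
f(-0.5) = 5.75, f(4/3) = 257/27, f(19/6) = 10147/108, f(5) = 333.
T_3 = (Δu/2)·[f(u_0) + 2f(u_1) + 2f(u_2) + f(u_3)].
Sum ≈ 500.2199.

500.2199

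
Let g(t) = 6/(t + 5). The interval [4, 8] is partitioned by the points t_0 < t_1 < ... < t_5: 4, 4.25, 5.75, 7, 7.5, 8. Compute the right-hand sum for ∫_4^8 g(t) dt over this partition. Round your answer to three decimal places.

2.095

Subinterval widths: 0.25, 1.5, 1.25, 0.5, 0.5.
Right endpoints: 4.25, 5.75, 7, 7.5, 8.
g(4.25) = 24/37, g(5.75) = 24/43, g(7) = 0.5, g(7.5) = 0.48, g(8) = 6/13.
Sum = Σ Δt_i · g(t_i).
Sum ≈ 2.095.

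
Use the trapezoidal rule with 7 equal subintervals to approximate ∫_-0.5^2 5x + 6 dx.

Δx = (2 − (-0.5))/7 = 5/14.
f(-0.5) = 3.5, f(-1/7) = 37/7, f(3/14) = 99/14, f(4/7) = 62/7, f(13/14) = 149/14, f(9/7) = 87/7, f(23/14) = 199/14, f(2) = 16.
T_7 = (Δx/2)·[f(x_0) + 2f(x_1) + ... + 2f(x_{6}) + f(x_7)].
Sum = 24.375.

24.375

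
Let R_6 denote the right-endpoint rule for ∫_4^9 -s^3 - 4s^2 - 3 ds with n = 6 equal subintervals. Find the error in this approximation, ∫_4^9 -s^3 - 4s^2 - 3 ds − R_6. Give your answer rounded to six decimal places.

399.016204

Exact integral: ∫_4^9 f(s) ds ≈ -2477.91666667.
R_6 ≈ -2876.93287037.
Error ≈ -2477.91666667 − (-2876.93287037) ≈ 399.016204.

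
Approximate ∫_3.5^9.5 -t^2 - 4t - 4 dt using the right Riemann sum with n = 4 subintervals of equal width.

-530.25

Δt = (9.5 − 3.5)/4 = 1.5.
Right endpoints: 5, 6.5, 8, 9.5.
f(5) = -49, f(6.5) = -72.25, f(8) = -100, f(9.5) = -132.25.
Sum = Δt · [f(5) + f(6.5) + f(8) + f(9.5)].
Sum = -530.25.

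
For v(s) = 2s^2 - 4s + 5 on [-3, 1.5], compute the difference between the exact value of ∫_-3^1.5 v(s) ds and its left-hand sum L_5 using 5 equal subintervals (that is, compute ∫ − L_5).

-15.39

Exact integral: ∫_-3^1.5 v(s) ds = 56.25.
L_5 = 71.64.
Error = 56.25 − 71.64 = -15.39.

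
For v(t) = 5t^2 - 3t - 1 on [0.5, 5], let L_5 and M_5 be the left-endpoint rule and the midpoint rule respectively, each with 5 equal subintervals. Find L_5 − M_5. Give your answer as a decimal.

L_5 = 119.925.
M_5 = 164.98125.
L_5 − M_5 = -45.05625.

-45.05625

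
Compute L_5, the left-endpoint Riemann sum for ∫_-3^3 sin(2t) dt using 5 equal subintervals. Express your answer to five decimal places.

Δt = (3 − (-3))/5 = 1.2.
Left endpoints: -3, -1.8, -0.6, 0.6, 1.8.
f(-3) ≈ 0.27942, f(-1.8) ≈ 0.44252, f(-0.6) ≈ -0.93204, f(0.6) ≈ 0.93204, f(1.8) ≈ -0.44252.
Sum = Δt · [f(-3) + f(-1.8) + f(-0.6) + f(0.6) + f(1.8)].
Sum ≈ 0.33530.

0.33530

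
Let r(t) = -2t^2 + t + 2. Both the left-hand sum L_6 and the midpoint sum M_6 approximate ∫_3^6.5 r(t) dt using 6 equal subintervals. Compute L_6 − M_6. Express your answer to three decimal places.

L_6 ≈ -123.48032.
M_6 ≈ -141.25984.
L_6 − M_6 ≈ 17.780.

17.780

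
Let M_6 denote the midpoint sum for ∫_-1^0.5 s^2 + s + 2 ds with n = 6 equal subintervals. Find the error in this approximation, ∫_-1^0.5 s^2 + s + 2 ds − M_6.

Exact integral: ∫_-1^0.5 f(s) ds = 3.
M_6 = 2.9921875.
Error = 3 − 2.9921875 = 0.0078125.

0.0078125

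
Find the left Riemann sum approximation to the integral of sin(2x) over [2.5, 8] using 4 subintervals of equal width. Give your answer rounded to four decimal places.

-0.2921

Δx = (8 − 2.5)/4 = 1.375.
Left endpoints: 2.5, 3.875, 5.25, 6.625.
f(2.5) ≈ -0.9589, f(3.875) ≈ 0.9946, f(5.25) ≈ -0.8797, f(6.625) ≈ 0.6316.
Sum = Δx · [f(2.5) + f(3.875) + f(5.25) + f(6.625)].
Sum ≈ -0.2921.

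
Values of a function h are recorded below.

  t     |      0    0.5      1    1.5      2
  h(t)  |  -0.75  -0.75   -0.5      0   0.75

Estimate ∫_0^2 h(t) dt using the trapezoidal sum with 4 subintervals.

Δt = 0.5.
T_4 = (0.5/2)·[(-0.75) + 2·(-0.75) + 2·(-0.5) + 2·0 + 0.75] = -0.625.

-0.625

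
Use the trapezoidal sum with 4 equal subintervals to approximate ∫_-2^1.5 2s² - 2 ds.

Δs = (1.5 − (-2))/4 = 0.875.
f(-2) = 6, f(-1.125) = 0.53125, f(-0.25) = -1.875, f(0.625) = -1.21875, f(1.5) = 2.5.
T_4 = (Δs/2)·[f(s_0) + 2f(s_1) + 2f(s_2) + 2f(s_3) + f(s_4)].
Sum = 1.4765625.

1.4765625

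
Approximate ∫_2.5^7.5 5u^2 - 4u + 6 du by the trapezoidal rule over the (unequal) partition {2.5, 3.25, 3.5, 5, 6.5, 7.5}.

Subinterval widths: 0.75, 0.25, 1.5, 1.5, 1.
f(2.5) = 27.25, f(3.25) = 45.8125, f(3.5) = 53.25, f(5) = 111, f(6.5) = 191.25, f(7.5) = 257.25.
On each subinterval the trapezoid contributes (Δu_i/2)·[f(u_{i-1}) + f(u_i)].
Sum = 613.90625.

613.90625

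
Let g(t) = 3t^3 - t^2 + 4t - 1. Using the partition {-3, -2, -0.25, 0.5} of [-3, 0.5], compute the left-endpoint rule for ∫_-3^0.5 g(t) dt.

Subinterval widths: 1, 1.75, 0.75.
Left endpoints: -3, -2, -0.25.
g(-3) = -103, g(-2) = -37, g(-0.25) = -2.109375.
Sum = Σ Δt_i · g(t_i).
Sum = -169.33203125.

-169.33203125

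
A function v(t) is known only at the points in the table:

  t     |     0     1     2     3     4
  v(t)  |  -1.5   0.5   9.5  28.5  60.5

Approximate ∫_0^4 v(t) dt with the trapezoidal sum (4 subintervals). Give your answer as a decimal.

Δt = 1.
T_4 = (1/2)·[(-1.5) + 2·0.5 + 2·9.5 + 2·28.5 + 60.5] = 68.

68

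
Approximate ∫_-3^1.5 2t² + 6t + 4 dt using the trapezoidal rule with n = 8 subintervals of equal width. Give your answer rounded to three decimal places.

18.475

Δt = (1.5 − (-3))/8 = 0.5625.
f(-3) = 4, f(-2.4375) = 1.2578125, f(-1.875) = -0.21875, f(-1.3125) = -0.4296875, f(-0.75) = 0.625, f(-0.1875) = 2.9453125, f(0.375) = 6.53125, f(0.9375) = 11.3828125, f(1.5) = 17.5.
T_8 = (Δt/2)·[f(t_0) + 2f(t_1) + ... + 2f(t_{7}) + f(t_8)].
Sum ≈ 18.475.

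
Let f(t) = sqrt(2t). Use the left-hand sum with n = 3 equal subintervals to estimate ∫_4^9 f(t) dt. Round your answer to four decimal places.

Δt = (9 − 4)/3 = 5/3.
Left endpoints: 4, 17/3, 22/3.
f(4) ≈ 2.8284, f(17/3) ≈ 3.3665, f(22/3) ≈ 3.8297.
Sum = Δt · [f(4) + f(17/3) + f(22/3)].
Sum ≈ 16.7077.

16.7077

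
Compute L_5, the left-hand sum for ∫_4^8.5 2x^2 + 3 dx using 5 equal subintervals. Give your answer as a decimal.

330.84

Δx = (8.5 − 4)/5 = 0.9.
Left endpoints: 4, 4.9, 5.8, 6.7, 7.6.
f(4) = 35, f(4.9) = 51.02, f(5.8) = 70.28, f(6.7) = 92.78, f(7.6) = 118.52.
Sum = Δx · [f(4) + f(4.9) + f(5.8) + f(6.7) + f(7.6)].
Sum = 330.84.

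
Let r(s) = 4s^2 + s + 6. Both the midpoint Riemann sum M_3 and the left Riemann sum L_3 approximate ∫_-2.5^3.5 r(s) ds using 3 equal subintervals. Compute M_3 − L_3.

M_3 = 109.
L_3 = 103.
M_3 − L_3 = 6.

6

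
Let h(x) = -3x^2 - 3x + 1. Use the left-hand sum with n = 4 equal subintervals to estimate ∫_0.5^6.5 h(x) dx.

-230.25

Δx = (6.5 − 0.5)/4 = 1.5.
Left endpoints: 0.5, 2, 3.5, 5.
h(0.5) = -1.25, h(2) = -17, h(3.5) = -46.25, h(5) = -89.
Sum = Δx · [h(0.5) + h(2) + h(3.5) + h(5)].
Sum = -230.25.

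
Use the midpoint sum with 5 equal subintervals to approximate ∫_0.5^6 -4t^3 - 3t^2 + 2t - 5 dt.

-1480.27

Δt = (6 − 0.5)/5 = 1.1.
Midpoints: 1.05, 2.15, 3.25, 4.35, 5.45.
f(1.05) = -10.838, f(2.15) = -54.321, f(3.25) = -167.5, f(4.35) = -382.319, f(5.45) = -730.722.
Sum = Δt · [f(1.05) + f(2.15) + f(3.25) + f(4.35) + f(5.45)].
Sum = -1480.27.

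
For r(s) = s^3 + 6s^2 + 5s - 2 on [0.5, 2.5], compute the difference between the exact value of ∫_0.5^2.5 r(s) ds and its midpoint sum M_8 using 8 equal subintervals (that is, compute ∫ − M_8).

Exact integral: ∫_0.5^2.5 r(s) ds = 51.75.
M_8 = 51.640625.
Error = 51.75 − 51.640625 = 0.109375.

0.109375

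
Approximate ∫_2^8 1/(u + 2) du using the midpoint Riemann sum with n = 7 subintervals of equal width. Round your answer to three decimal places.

0.915

Δu = (8 − 2)/7 = 6/7.
Midpoints: 17/7, 23/7, 29/7, 5, 41/7, 47/7, 53/7.
f(17/7) = 7/31, f(23/7) = 7/37, f(29/7) = 7/43, f(5) = 1/7, f(41/7) = 7/55, f(47/7) = 7/61, f(53/7) = 7/67.
Sum = Δu · [f(17/7) + f(23/7) + f(29/7) + ...].
Sum ≈ 0.915.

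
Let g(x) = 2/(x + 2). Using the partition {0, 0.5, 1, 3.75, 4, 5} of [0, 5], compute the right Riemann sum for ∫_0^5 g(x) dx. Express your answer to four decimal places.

Subinterval widths: 0.5, 0.5, 2.75, 0.25, 1.
Right endpoints: 0.5, 1, 3.75, 4, 5.
g(0.5) = 0.8, g(1) = 2/3, g(3.75) = 8/23, g(4) = 1/3, g(5) = 2/7.
Sum = Σ Δx_i · g(x_i).
Sum ≈ 2.0589.

2.0589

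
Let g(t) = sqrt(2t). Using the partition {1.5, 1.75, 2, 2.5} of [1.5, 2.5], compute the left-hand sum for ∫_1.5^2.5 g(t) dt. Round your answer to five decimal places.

1.90072

Subinterval widths: 0.25, 0.25, 0.5.
Left endpoints: 1.5, 1.75, 2.
g(1.5) ≈ 1.73205, g(1.75) ≈ 1.87083, g(2) ≈ 2.00000.
Sum = Σ Δt_i · g(t_i).
Sum ≈ 1.90072.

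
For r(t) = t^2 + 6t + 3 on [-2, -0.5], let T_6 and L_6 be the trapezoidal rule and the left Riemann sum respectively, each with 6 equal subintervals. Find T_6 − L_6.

0.65625

T_6 = -4.109375.
L_6 = -4.765625.
T_6 − L_6 = 0.65625.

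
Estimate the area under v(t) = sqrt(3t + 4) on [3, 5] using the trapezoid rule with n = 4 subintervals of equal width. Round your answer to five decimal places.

Δt = (5 − 3)/4 = 0.5.
v(3) ≈ 3.60555, v(3.5) ≈ 3.80789, v(4) ≈ 4.00000, v(4.5) ≈ 4.18330, v(5) ≈ 4.35890.
T_4 = (Δt/2)·[v(t_0) + 2v(t_1) + 2v(t_2) + 2v(t_3) + v(t_4)].
Sum ≈ 7.98671.

7.98671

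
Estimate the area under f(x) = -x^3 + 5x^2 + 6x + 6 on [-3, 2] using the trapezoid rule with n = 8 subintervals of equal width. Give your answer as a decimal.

Δx = (2 − (-3))/8 = 0.625.
f(-3) = 60, f(-2.375) = 17075/512, f(-1.75) = 16.171875, f(-1.125) = 3585/512, f(-0.5) = 4.375, f(0.125) = 3495/512, f(0.75) = 12.890625, f(1.375) = 10805/512, f(2) = 30.
T_8 = (Δx/2)·[f(x_0) + 2f(x_1) + ... + 2f(x_{7}) + f(x_8)].
Sum = 91.69921875.

91.69921875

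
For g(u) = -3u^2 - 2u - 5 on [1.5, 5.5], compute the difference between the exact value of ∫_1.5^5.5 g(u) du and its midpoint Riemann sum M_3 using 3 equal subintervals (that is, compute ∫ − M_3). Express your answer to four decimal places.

Exact integral: ∫_1.5^5.5 g(u) du = -211.
M_3 ≈ -209.222222.
Error ≈ -211 − (-209.222222) ≈ -1.7778.

-1.7778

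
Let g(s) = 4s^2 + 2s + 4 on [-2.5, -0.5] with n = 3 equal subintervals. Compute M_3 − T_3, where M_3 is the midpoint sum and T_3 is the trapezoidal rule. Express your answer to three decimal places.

M_3 ≈ 22.37037.
T_3 ≈ 23.25926.
M_3 − T_3 ≈ -0.889.

-0.889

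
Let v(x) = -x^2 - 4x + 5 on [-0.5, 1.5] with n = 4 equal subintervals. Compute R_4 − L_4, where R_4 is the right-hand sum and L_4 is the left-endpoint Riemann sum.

R_4 = 2.25.
L_4 = 7.25.
R_4 − L_4 = -5.

-5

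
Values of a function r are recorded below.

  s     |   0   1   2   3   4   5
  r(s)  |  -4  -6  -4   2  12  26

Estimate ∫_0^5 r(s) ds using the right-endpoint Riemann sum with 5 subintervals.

Δs = 1.
Sum = 1·[(-6) + (-4) + 2 + 12 + 26] = 30.

30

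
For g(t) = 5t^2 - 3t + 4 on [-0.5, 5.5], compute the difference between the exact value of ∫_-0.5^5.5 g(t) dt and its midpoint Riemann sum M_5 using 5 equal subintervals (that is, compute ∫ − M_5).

3.6

Exact integral: ∫_-0.5^5.5 g(t) dt = 256.5.
M_5 = 252.9.
Error = 256.5 − 252.9 = 3.6.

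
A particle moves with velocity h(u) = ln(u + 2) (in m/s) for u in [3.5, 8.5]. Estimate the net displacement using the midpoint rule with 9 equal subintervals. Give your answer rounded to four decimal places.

10.3144

Δu = (8.5 − 3.5)/9 = 5/9.
Midpoints: 34/9, 13/3, 44/9, 49/9, 6, 59/9, 64/9, 23/3, 74/9.
h(34/9) ≈ 1.7540, h(13/3) ≈ 1.8458, h(44/9) ≈ 1.9299, h(49/9) ≈ 2.0075, h(6) ≈ 2.0794, h(59/9) ≈ 2.1466, h(64/9) ≈ 2.2095, h(23/3) ≈ 2.2687, h(74/9) ≈ 2.3246.
Sum = Δu · [h(34/9) + h(13/3) + h(44/9) + ...].
Sum ≈ 10.3144.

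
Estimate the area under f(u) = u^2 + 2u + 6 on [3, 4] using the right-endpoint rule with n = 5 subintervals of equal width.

Δu = (4 − 3)/5 = 0.2.
Right endpoints: 3.2, 3.4, 3.6, 3.8, 4.
f(3.2) = 22.64, f(3.4) = 24.36, f(3.6) = 26.16, f(3.8) = 28.04, f(4) = 30.
Sum = Δu · [f(3.2) + f(3.4) + f(3.6) + f(3.8) + f(4)].
Sum = 26.24.

26.24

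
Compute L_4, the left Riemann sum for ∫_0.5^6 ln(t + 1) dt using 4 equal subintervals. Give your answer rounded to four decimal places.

Δt = (6 − 0.5)/4 = 1.375.
Left endpoints: 0.5, 1.875, 3.25, 4.625.
f(0.5) ≈ 0.4055, f(1.875) ≈ 1.0561, f(3.25) ≈ 1.4469, f(4.625) ≈ 1.7272.
Sum = Δt · [f(0.5) + f(1.875) + f(3.25) + f(4.625)].
Sum ≈ 6.3740.

6.3740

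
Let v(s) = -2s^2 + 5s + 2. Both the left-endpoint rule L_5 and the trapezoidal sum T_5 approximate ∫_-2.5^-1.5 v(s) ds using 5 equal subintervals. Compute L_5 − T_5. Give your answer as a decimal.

L_5 = -17.48.
T_5 = -16.18.
L_5 − T_5 = -1.3.

-1.3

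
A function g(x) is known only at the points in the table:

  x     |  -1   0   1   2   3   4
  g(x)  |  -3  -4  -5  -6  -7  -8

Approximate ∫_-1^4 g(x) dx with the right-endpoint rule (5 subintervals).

Δx = 1.
Sum = 1·[(-4) + (-5) + (-6) + (-7) + (-8)] = -30.

-30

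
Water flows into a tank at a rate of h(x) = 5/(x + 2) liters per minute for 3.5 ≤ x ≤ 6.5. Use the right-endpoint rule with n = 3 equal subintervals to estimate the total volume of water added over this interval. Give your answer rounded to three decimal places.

2.024

Δx = (6.5 − 3.5)/3 = 1.
Right endpoints: 4.5, 5.5, 6.5.
h(4.5) = 10/13, h(5.5) = 2/3, h(6.5) = 10/17.
Sum = Δx · [h(4.5) + h(5.5) + h(6.5)].
Sum ≈ 2.024.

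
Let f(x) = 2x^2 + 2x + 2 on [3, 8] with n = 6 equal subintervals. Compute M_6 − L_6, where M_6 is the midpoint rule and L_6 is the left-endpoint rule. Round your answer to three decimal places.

48.264

M_6 ≈ 387.75463.
L_6 ≈ 339.49074.
M_6 − L_6 ≈ 48.264.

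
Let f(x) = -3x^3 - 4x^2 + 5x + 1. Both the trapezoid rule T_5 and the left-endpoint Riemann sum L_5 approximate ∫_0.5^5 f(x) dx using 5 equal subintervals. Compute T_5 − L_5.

T_5 = -586.29375.
L_5 = -383.2875.
T_5 − L_5 = -203.00625.

-203.00625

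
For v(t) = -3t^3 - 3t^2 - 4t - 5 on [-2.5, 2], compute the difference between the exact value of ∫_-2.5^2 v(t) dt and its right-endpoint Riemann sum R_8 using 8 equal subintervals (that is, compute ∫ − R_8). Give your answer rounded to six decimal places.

Exact integral: ∫_-2.5^2 v(t) dt = -24.328125.
R_8 ≈ -47.60375977.
Error ≈ -24.328125 − (-47.60375977) ≈ 23.275635.

23.275635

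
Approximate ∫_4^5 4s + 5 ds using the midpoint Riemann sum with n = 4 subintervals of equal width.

Δs = (5 − 4)/4 = 0.25.
Midpoints: 4.125, 4.375, 4.625, 4.875.
f(4.125) = 21.5, f(4.375) = 22.5, f(4.625) = 23.5, f(4.875) = 24.5.
Sum = Δs · [f(4.125) + f(4.375) + f(4.625) + f(4.875)].
Sum = 23.

23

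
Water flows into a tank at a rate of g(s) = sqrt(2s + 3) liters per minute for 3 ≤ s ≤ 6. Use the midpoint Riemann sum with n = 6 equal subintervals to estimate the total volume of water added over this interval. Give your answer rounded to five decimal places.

10.36570

Δs = (6 − 3)/6 = 0.5.
Midpoints: 3.25, 3.75, 4.25, 4.75, 5.25, 5.75.
g(3.25) ≈ 3.08221, g(3.75) ≈ 3.24037, g(4.25) ≈ 3.39116, g(4.75) ≈ 3.53553, g(5.25) ≈ 3.67423, g(5.75) ≈ 3.80789.
Sum = Δs · [g(3.25) + g(3.75) + g(4.25) + ...].
Sum ≈ 10.36570.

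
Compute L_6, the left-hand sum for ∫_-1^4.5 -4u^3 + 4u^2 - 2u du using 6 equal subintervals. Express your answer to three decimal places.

-179.928

Δu = (4.5 − (-1))/6 = 11/12.
Left endpoints: -1, -1/12, 5/6, 1.75, 8/3, 43/12.
f(-1) = 10, f(-1/12) = 85/432, f(5/6) = -65/54, f(1.75) = -12.6875, f(8/3) = -1424/27, f(43/12) = -60415/432.
Sum = Δu · [f(-1) + f(-1/12) + f(5/6) + ...].
Sum ≈ -179.928.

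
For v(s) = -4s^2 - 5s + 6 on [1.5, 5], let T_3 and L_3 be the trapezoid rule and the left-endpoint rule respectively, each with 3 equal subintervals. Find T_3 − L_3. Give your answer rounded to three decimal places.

T_3 ≈ -201.21759.
L_3 ≈ -137.92593.
T_3 − L_3 ≈ -63.292.

-63.292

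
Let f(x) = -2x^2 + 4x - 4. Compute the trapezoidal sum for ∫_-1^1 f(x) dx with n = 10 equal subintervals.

Δx = (1 − (-1))/10 = 0.2.
f(-1) = -10, f(-0.8) = -8.48, f(-0.6) = -7.12, f(-0.4) = -5.92, f(-0.2) = -4.88, f(0) = -4, f(0.2) = -3.28, f(0.4) = -2.72, f(0.6) = -2.32, f(0.8) = -2.08, f(1) = -2.
T_10 = (Δx/2)·[f(x_0) + 2f(x_1) + ... + 2f(x_{9}) + f(x_10)].
Sum = -9.36.

-9.36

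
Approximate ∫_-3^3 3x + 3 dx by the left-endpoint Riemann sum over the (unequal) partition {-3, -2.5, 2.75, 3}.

-23.8125

Subinterval widths: 0.5, 5.25, 0.25.
Left endpoints: -3, -2.5, 2.75.
f(-3) = -6, f(-2.5) = -4.5, f(2.75) = 11.25.
Sum = Σ Δx_i · f(x_i).
Sum = -23.8125.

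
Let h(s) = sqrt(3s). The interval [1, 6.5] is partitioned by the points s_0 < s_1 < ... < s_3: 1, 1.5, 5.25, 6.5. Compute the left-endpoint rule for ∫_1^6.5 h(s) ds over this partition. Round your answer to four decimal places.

13.7818

Subinterval widths: 0.5, 3.75, 1.25.
Left endpoints: 1, 1.5, 5.25.
h(1) ≈ 1.7321, h(1.5) ≈ 2.1213, h(5.25) ≈ 3.9686.
Sum = Σ Δs_i · h(s_i).
Sum ≈ 13.7818.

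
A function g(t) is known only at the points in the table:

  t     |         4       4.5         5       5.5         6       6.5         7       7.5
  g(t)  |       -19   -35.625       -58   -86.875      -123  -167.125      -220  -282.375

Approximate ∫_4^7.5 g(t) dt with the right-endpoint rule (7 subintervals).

-486.5

Δt = 0.5.
Sum = 0.5·[(-35.625) + (-58) + (-86.875) + (-123) + (-167.125) + (-220) + (-282.375)] = -486.5.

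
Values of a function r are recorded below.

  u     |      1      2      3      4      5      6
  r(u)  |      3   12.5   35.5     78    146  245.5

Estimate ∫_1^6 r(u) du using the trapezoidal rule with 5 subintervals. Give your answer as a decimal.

396.25

Δu = 1.
T_5 = (1/2)·[3 + 2·12.5 + 2·35.5 + 2·78 + 2·146 + 245.5] = 396.25.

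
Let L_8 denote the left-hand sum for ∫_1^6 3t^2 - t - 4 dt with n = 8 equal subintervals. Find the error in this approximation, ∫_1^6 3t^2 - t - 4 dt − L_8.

30.2734375

Exact integral: ∫_1^6 f(t) dt = 177.5.
L_8 = 147.2265625.
Error = 177.5 − 147.2265625 = 30.2734375.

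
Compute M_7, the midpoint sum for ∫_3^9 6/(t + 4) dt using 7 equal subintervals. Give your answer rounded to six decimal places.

Δt = (9 − 3)/7 = 6/7.
Midpoints: 24/7, 30/7, 36/7, 6, 48/7, 54/7, 60/7.
f(24/7) = 21/26, f(30/7) = 21/29, f(36/7) = 0.65625, f(6) = 0.6, f(48/7) = 21/38, f(54/7) = 21/41, f(60/7) = 21/44.
Sum = Δt · [f(24/7) + f(30/7) + f(36/7) + ...].
Sum ≈ 3.711583.

3.711583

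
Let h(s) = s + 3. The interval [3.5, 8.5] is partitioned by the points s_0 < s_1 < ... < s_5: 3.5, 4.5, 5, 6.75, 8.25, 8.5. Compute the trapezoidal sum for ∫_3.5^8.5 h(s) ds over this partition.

45

Subinterval widths: 1, 0.5, 1.75, 1.5, 0.25.
h(3.5) = 6.5, h(4.5) = 7.5, h(5) = 8, h(6.75) = 9.75, h(8.25) = 11.25, h(8.5) = 11.5.
On each subinterval the trapezoid contributes (Δs_i/2)·[h(s_{i-1}) + h(s_i)].
Sum = 45.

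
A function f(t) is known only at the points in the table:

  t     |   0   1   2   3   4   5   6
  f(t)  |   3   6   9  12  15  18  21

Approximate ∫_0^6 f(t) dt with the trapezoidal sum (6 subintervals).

72

Δt = 1.
T_6 = (1/2)·[3 + 2·6 + 2·9 + 2·12 + 2·15 + 2·18 + 21] = 72.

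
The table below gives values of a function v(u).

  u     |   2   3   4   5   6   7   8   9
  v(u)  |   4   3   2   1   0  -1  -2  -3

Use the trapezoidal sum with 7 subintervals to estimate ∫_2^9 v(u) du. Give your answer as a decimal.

3.5

Δu = 1.
T_7 = (1/2)·[4 + 2·3 + 2·2 + 2·1 + 2·0 + 2·(-1) + 2·(-2) + (-3)] = 3.5.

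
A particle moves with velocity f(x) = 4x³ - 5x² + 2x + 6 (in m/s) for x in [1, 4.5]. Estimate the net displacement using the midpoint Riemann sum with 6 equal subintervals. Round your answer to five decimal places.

296.32523

Δx = (4.5 − 1)/6 = 7/12.
Midpoints: 31/24, 1.875, 59/24, 73/24, 3.625, 101/24.
f(31/24) = 30625/3456, f(1.875) = 18.5390625, f(59/24) = 138677/3456, f(73/24) = 270907/3456, f(3.625) = 138.0859375, f(101/24) = 774095/3456.
Sum = Δx · [f(31/24) + f(1.875) + f(59/24) + ...].
Sum ≈ 296.32523.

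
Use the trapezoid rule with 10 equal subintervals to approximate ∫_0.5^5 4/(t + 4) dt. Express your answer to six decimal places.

Δt = (5 − 0.5)/10 = 0.45.
f(0.5) = 8/9, f(0.95) = 80/99, f(1.4) = 20/27, f(1.85) = 80/117, f(2.3) = 40/63, f(2.75) = 16/27, f(3.2) = 5/9, f(3.65) = 80/153, f(4.1) = 40/81, f(4.55) = 80/171, f(5) = 4/9.
T_10 = (Δt/2)·[f(t_0) + 2f(t_1) + ... + 2f(t_{9}) + f(t_10)].
Sum ≈ 2.775086.

2.775086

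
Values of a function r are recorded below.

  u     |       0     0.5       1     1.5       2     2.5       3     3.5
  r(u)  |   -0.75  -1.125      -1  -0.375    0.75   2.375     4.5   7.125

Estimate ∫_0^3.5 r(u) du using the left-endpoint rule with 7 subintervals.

Δu = 0.5.
Sum = 0.5·[(-0.75) + (-1.125) + (-1) + (-0.375) + 0.75 + 2.375 + 4.5] = 2.1875.

2.1875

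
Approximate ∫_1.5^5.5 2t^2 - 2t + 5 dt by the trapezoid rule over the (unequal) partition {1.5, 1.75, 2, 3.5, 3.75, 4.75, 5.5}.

Subinterval widths: 0.25, 0.25, 1.5, 0.25, 1, 0.75.
f(1.5) = 6.5, f(1.75) = 7.625, f(2) = 9, f(3.5) = 22.5, f(3.75) = 25.625, f(4.75) = 40.625, f(5.5) = 54.5.
On each subinterval the trapezoid contributes (Δt_i/2)·[f(t_{i-1}) + f(t_i)].
Sum = 102.28125.

102.28125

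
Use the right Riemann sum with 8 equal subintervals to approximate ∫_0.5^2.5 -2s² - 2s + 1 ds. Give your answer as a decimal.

Δs = (2.5 − 0.5)/8 = 0.25.
Right endpoints: 0.75, 1, 1.25, 1.5, 1.75, 2, 2.25, 2.5.
f(0.75) = -1.625, f(1) = -3, f(1.25) = -4.625, f(1.5) = -6.5, f(1.75) = -8.625, f(2) = -11, f(2.25) = -13.625, f(2.5) = -16.5.
Sum = Δs · [f(0.75) + f(1) + f(1.25) + ...].
Sum = -16.375.

-16.375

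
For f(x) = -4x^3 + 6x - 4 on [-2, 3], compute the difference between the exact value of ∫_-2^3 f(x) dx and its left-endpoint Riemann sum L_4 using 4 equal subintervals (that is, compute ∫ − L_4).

Exact integral: ∫_-2^3 f(x) dx = -70.
L_4 = -9.0625.
Error = -70 − (-9.0625) = -60.9375.

-60.9375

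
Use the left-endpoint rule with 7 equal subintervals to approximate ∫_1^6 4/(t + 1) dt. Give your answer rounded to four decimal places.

Δt = (6 − 1)/7 = 5/7.
Left endpoints: 1, 12/7, 17/7, 22/7, 27/7, 32/7, 37/7.
f(1) = 2, f(12/7) = 28/19, f(17/7) = 7/6, f(22/7) = 28/29, f(27/7) = 14/17, f(32/7) = 28/39, f(37/7) = 7/11.
Sum = Δt · [f(1) + f(12/7) + f(17/7) + ...].
Sum ≈ 5.5598.

5.5598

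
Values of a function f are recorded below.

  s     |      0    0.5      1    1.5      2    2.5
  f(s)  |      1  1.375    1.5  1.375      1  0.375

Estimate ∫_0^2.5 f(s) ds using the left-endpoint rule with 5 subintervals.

3.125

Δs = 0.5.
Sum = 0.5·[1 + 1.375 + 1.5 + 1.375 + 1] = 3.125.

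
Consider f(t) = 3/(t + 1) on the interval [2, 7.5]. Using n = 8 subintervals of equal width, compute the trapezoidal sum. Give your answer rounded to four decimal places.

Δt = (7.5 − 2)/8 = 0.6875.
f(2) = 1, f(2.6875) = 48/59, f(3.375) = 24/35, f(4.0625) = 16/27, f(4.75) = 12/23, f(5.4375) = 48/103, f(6.125) = 8/19, f(6.8125) = 0.384, f(7.5) = 6/17.
T_8 = (Δt/2)·[f(t_0) + 2f(t_1) + ... + 2f(t_{7}) + f(t_8)].
Sum ≈ 3.1358.

3.1358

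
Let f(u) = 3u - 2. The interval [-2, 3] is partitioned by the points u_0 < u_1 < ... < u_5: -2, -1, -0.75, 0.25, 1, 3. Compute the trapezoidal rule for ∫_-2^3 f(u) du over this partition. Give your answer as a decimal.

Subinterval widths: 1, 0.25, 1, 0.75, 2.
f(-2) = -8, f(-1) = -5, f(-0.75) = -4.25, f(0.25) = -1.25, f(1) = 1, f(3) = 7.
On each subinterval the trapezoid contributes (Δu_i/2)·[f(u_{i-1}) + f(u_i)].
Sum = -2.5.

-2.5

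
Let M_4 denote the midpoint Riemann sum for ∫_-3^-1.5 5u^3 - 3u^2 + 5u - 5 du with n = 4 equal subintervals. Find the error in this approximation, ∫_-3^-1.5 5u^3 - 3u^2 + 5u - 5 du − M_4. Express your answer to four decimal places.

-0.6460

Exact integral: ∫_-3^-1.5 f(u) du = -142.921875.
M_4 ≈ -142.275879.
Error ≈ -142.921875 − (-142.275879) ≈ -0.6460.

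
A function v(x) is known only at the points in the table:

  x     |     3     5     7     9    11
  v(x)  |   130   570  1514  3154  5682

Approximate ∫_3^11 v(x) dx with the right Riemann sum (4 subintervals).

Δx = 2.
Sum = 2·[570 + 1514 + 3154 + 5682] = 21840.

21840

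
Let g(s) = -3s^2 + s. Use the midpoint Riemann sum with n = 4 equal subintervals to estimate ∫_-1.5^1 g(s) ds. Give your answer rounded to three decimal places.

Δs = (1 − (-1.5))/4 = 0.625.
Midpoints: -1.1875, -0.5625, 0.0625, 0.6875.
g(-1.1875) = -5.41796875, g(-0.5625) = -1.51171875, g(0.0625) = 0.05078125, g(0.6875) = -0.73046875.
Sum = Δs · [g(-1.1875) + g(-0.5625) + g(0.0625) + g(0.6875)].
Sum ≈ -4.756.

-4.756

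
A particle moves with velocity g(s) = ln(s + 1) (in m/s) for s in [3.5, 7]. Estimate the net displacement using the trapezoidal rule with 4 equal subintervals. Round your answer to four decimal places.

Δs = (7 − 3.5)/4 = 0.875.
g(3.5) ≈ 1.5041, g(4.375) ≈ 1.6818, g(5.25) ≈ 1.8326, g(6.125) ≈ 1.9636, g(7) ≈ 2.0794.
T_4 = (Δs/2)·[g(s_0) + 2g(s_1) + 2g(s_2) + 2g(s_3) + g(s_4)].
Sum ≈ 6.3610.

6.3610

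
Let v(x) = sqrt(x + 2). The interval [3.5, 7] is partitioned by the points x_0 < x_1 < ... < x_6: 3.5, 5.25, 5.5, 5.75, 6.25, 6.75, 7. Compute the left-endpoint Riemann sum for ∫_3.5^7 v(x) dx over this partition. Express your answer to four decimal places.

9.0295

Subinterval widths: 1.75, 0.25, 0.25, 0.5, 0.5, 0.25.
Left endpoints: 3.5, 5.25, 5.5, 5.75, 6.25, 6.75.
v(3.5) ≈ 2.3452, v(5.25) ≈ 2.6926, v(5.5) ≈ 2.7386, v(5.75) ≈ 2.7839, v(6.25) ≈ 2.8723, v(6.75) ≈ 2.9580.
Sum = Σ Δx_i · v(x_i).
Sum ≈ 9.0295.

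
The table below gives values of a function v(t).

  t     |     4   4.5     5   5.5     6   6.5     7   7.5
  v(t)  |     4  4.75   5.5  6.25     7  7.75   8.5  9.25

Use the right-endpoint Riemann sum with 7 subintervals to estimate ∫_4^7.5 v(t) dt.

Δt = 0.5.
Sum = 0.5·[4.75 + 5.5 + 6.25 + 7 + 7.75 + 8.5 + 9.25] = 24.5.

24.5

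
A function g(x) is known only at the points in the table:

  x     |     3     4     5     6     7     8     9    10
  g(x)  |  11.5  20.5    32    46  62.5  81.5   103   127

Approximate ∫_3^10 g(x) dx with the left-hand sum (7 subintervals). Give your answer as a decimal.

Δx = 1.
Sum = 1·[11.5 + 20.5 + 32 + 46 + 62.5 + 81.5 + 103] = 357.

357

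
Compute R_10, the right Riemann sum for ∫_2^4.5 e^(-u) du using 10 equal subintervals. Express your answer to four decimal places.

0.1093

Δu = (4.5 − 2)/10 = 0.25.
Right endpoints: 2.25, 2.5, 2.75, 3, 3.25, 3.5, 3.75, 4, 4.25, 4.5.
f(2.25) ≈ 0.1054, f(2.5) ≈ 0.0821, f(2.75) ≈ 0.0639, f(3) ≈ 0.0498, f(3.25) ≈ 0.0388, f(3.5) ≈ 0.0302, f(3.75) ≈ 0.0235, f(4) ≈ 0.0183, f(4.25) ≈ 0.0143, f(4.5) ≈ 0.0111.
Sum = Δu · [f(2.25) + f(2.5) + f(2.75) + ...].
Sum ≈ 0.1093.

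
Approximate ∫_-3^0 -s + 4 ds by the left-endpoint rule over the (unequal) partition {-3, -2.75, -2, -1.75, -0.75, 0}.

17.625

Subinterval widths: 0.25, 0.75, 0.25, 1, 0.75.
Left endpoints: -3, -2.75, -2, -1.75, -0.75.
f(-3) = 7, f(-2.75) = 6.75, f(-2) = 6, f(-1.75) = 5.75, f(-0.75) = 4.75.
Sum = Σ Δs_i · f(s_i).
Sum = 17.625.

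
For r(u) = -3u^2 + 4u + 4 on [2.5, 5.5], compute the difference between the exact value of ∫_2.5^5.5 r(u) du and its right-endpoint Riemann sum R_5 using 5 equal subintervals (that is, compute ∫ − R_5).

18.54

Exact integral: ∫_2.5^5.5 r(u) du = -90.75.
R_5 = -109.29.
Error = -90.75 − (-109.29) = 18.54.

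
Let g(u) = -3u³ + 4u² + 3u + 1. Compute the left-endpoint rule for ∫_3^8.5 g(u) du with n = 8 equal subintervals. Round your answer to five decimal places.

Δu = (8.5 − 3)/8 = 0.6875.
Left endpoints: 3, 3.6875, 4.375, 5.0625, 5.75, 6.4375, 7.125, 7.8125.
g(3) = -35, g(3.6875) = -343945/4096, g(4.375) = -82193/512, g(5.0625) = -1108115/4096, g(5.75) = -419.828125, g(6.4375) = -2516005/4096, g(7.125) = -440155/512, g(7.8125) = -4759279/4096.
Sum = Δu · [g(3) + g(3.6875) + g(4.375) + ...].
Sum ≈ -2478.94507.

-2478.94507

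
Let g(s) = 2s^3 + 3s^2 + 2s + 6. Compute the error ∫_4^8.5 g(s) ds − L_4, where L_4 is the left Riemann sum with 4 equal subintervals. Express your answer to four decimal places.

Exact integral: ∫_4^8.5 g(s) ds = 3115.40625.
L_4 ≈ 2434.974609.
Error ≈ 3115.40625 − 2434.974609 ≈ 680.4316.

680.4316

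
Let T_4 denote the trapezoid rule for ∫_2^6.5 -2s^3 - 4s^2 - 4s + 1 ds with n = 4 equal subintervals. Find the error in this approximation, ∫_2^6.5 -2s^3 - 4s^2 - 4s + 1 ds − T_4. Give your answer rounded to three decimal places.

Exact integral: ∫_2^6.5 f(s) ds = -1312.03125.
T_4 ≈ -1340.03320.
Error ≈ -1312.03125 − (-1340.03320) ≈ 28.002.

28.002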